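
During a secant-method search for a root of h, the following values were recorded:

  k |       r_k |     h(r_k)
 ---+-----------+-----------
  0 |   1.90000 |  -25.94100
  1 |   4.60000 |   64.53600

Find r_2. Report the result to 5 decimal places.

r_2 = 4.60000 − 64.53600·(4.60000 − 1.90000) / (64.53600 − (-25.94100))
   = 4.60000 − (174.2472000)/(90.4770000) = 2.6741271

2.67413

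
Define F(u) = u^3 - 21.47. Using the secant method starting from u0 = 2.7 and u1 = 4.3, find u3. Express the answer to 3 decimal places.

F(2.7) = -1.78700, F(4.3) = 58.03700
u2 = 4.30000 − 58.03700·(4.30000 − 2.70000) / (58.03700 − (-1.78700)) = 4.30000 − (92.85920)/(59.82400) = 2.74779
F(2.74779) = -0.72314
u3 = 2.74779 − (-0.72314)·(2.74779 − 4.30000) / (-0.72314 − 58.03700) = 2.74779 − (1.12247)/(-58.76014) = 2.76690

2.767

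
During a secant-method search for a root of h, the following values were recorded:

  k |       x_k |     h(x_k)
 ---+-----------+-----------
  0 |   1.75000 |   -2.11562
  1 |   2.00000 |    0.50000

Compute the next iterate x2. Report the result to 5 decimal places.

1.95221

x2 = 2.00000 − 0.50000·(2.00000 − 1.75000) / (0.50000 − (-2.11562))
   = 2.00000 − (0.1250000)/(2.6156200) = 1.9522102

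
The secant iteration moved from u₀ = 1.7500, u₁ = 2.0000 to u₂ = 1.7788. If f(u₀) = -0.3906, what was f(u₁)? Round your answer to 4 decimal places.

3.0000

The secant line through (1.7500, -0.3906) and (2.0000, f(u₁)) crosses zero at u₂ = 1.7788.
So (1.7500, -0.3906), (2.0000, f(u₁)), (1.7788, 0) are collinear:
f(u₁) = -0.3906 · (2.0000 − 1.7788) / (1.7500 − 1.7788) = -0.3906 · (0.221200)/(-0.028800) = 3.000025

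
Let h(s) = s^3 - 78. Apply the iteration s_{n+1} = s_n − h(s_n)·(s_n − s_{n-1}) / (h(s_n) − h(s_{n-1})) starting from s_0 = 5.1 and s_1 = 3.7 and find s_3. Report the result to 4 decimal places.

4.2885

h(5.1) = 54.651000, h(3.7) = -27.347000
s_2 = 3.700000 − (-27.347000)·(3.700000 − 5.100000) / (-27.347000 − 54.651000) = 3.700000 − (38.285800)/(-81.998000) = 4.166911
h(4.166911) = -5.649290
s_3 = 4.166911 − (-5.649290)·(4.166911 − 3.700000) / (-5.649290 − (-27.347000)) = 4.166911 − (-2.637718)/(21.697710) = 4.288478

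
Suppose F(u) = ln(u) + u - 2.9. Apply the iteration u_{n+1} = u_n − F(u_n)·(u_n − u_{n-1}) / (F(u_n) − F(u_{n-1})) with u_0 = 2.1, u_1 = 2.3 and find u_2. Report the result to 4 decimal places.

F(2.1) = -0.058063, F(2.3) = 0.232909
u_2 = 2.300000 − 0.232909·(2.300000 − 2.100000) / (0.232909 − (-0.058063)) = 2.300000 − (0.046582)/(0.290972) = 2.139909

2.1399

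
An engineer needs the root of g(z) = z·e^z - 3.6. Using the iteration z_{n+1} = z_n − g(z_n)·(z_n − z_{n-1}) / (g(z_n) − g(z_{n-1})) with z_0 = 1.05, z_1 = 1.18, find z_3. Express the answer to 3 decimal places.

1.145

g(1.05) = -0.59947, g(1.18) = 0.24016
z_2 = 1.18000 − 0.24016·(1.18000 − 1.05000) / (0.24016 − (-0.59947)) = 1.18000 − (0.03122)/(0.83963) = 1.14282
g(1.14282) = -0.01660
z_3 = 1.14282 − (-0.01660)·(1.14282 − 1.18000) / (-0.01660 − 0.24016) = 1.14282 − (0.00062)/(-0.25677) = 1.14522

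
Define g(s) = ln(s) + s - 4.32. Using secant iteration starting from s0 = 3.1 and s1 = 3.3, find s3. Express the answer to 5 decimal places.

g(3.1) = -0.0885979, g(3.3) = 0.1739225
s2 = 3.3000000 − 0.1739225·(3.3000000 − 3.1000000) / (0.1739225 − (-0.0885979)) = 3.3000000 − (0.0347845)/(0.2625204) = 3.1674979
g(3.1674979) = 0.0004399
s3 = 3.1674979 − 0.0004399·(3.1674979 − 3.3000000) / (0.0004399 − 0.1739225) = 3.1674979 − (-0.0000583)/(-0.1734826) = 3.1671619

3.16716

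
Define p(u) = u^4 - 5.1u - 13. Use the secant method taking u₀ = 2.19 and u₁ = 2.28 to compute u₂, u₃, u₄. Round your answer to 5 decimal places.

p(2.19) = -1.1664248, p(2.28) = 2.3953626
u₂ = 2.2800000 − 2.3953626·(2.2800000 − 2.1900000) / (2.3953626 − (-1.1664248)) = 2.2800000 − (0.2155826)/(3.5617873) = 2.2194735
p(2.2194735) = -0.0532231
u₃ = 2.2194735 − (-0.0532231)·(2.2194735 − 2.2800000) / (-0.0532231 − 2.3953626) = 2.2194735 − (0.0032214)/(-2.4485857) = 2.2207891
p(2.2207891) = -0.0023455
u₄ = 2.2207891 − (-0.0023455)·(2.2207891 − 2.2194735) / (-0.0023455 − (-0.0532231)) = 2.2207891 − (-0.0000031)/(0.0508776) = 2.2208497

2.21947, 2.22079, 2.22085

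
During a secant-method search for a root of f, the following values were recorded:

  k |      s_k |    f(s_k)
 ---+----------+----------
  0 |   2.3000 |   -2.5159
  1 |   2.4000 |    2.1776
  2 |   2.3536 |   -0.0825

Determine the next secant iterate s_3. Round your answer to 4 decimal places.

s_3 = 2.3536 − (-0.0825)·(2.3536 − 2.4000) / (-0.0825 − 2.1776)
   = 2.3536 − (0.003828)/(-2.260100) = 2.355294

2.3553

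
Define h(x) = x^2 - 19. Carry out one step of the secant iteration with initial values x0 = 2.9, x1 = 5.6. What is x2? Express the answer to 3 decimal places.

4.146

h(2.9) = -10.59000, h(5.6) = 12.36000
x2 = 5.60000 − 12.36000·(5.60000 − 2.90000) / (12.36000 − (-10.59000)) = 5.60000 − (33.37200)/(22.95000) = 4.14588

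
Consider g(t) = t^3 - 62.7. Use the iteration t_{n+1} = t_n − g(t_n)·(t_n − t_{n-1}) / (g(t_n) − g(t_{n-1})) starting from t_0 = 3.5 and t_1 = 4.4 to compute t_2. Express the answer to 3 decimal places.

3.922

g(3.5) = -19.82500, g(4.4) = 22.48400
t_2 = 4.40000 − 22.48400·(4.40000 − 3.50000) / (22.48400 − (-19.82500)) = 4.40000 − (20.23560)/(42.30900) = 3.92172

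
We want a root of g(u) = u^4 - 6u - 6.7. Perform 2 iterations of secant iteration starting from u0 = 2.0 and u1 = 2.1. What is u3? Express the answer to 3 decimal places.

g(2.0) = -2.70000, g(2.1) = 0.14810
u2 = 2.10000 − 0.14810·(2.10000 − 2.00000) / (0.14810 − (-2.70000)) = 2.10000 − (0.01481)/(2.84810) = 2.09480
g(2.09480) = -0.01261
u3 = 2.09480 − (-0.01261)·(2.09480 − 2.10000) / (-0.01261 − 0.14810) = 2.09480 − (0.00007)/(-0.16071) = 2.09521

2.095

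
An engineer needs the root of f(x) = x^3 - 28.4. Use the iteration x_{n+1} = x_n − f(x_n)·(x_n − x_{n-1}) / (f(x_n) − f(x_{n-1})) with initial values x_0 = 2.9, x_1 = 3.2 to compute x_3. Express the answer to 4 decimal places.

3.0506

f(2.9) = -4.011000, f(3.2) = 4.368000
x_2 = 3.200000 − 4.368000·(3.200000 − 2.900000) / (4.368000 − (-4.011000)) = 3.200000 − (1.310400)/(8.379000) = 3.043609
f(3.043609) = -0.205358
x_3 = 3.043609 − (-0.205358)·(3.043609 − 3.200000) / (-0.205358 − 4.368000) = 3.043609 − (0.032116)/(-4.573358) = 3.050631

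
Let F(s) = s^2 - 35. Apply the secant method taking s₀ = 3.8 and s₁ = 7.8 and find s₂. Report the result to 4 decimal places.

5.5724

F(3.8) = -20.560000, F(7.8) = 25.840000
s₂ = 7.800000 − 25.840000·(7.800000 − 3.800000) / (25.840000 − (-20.560000)) = 7.800000 − (103.360000)/(46.400000) = 5.572414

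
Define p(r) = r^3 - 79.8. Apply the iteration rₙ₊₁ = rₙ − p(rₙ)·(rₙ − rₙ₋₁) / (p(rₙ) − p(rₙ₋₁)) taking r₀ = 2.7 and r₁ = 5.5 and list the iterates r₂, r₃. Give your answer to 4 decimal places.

p(2.7) = -60.117000, p(5.5) = 86.575000
r₂ = 5.500000 − 86.575000·(5.500000 − 2.700000) / (86.575000 − (-60.117000)) = 5.500000 − (242.410000)/(146.692000) = 3.847490
p(3.847490) = -22.844917
r₃ = 3.847490 − (-22.844917)·(3.847490 − 5.500000) / (-22.844917 − 86.575000) = 3.847490 − (37.751454)/(-109.419917) = 4.192504

3.8475, 4.1925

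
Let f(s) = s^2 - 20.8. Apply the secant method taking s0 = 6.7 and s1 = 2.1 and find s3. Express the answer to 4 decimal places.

f(6.7) = 24.090000, f(2.1) = -16.390000
s2 = 2.100000 − (-16.390000)·(2.100000 − 6.700000) / (-16.390000 − 24.090000) = 2.100000 − (75.394000)/(-40.480000) = 3.962500
f(3.962500) = -5.098594
s3 = 3.962500 − (-5.098594)·(3.962500 − 2.100000) / (-5.098594 − (-16.390000)) = 3.962500 − (-9.496131)/(11.291406) = 4.803505

4.8035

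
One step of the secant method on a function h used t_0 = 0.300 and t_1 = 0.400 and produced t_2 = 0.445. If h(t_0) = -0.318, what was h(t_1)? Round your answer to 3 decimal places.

The secant line through (0.300, -0.318) and (0.400, h(t_1)) crosses zero at t_2 = 0.445.
So (0.300, -0.318), (0.400, h(t_1)), (0.445, 0) are collinear:
h(t_1) = -0.318 · (0.400 − 0.445) / (0.300 − 0.445) = -0.318 · (-0.04500)/(-0.14500) = -0.09869

-0.099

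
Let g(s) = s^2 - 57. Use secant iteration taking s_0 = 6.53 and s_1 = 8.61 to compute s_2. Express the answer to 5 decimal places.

7.47842

g(6.53) = -14.3591000, g(8.61) = 17.1321000
s_2 = 8.6100000 − 17.1321000·(8.6100000 − 6.5300000) / (17.1321000 − (-14.3591000)) = 8.6100000 − (35.6347680)/(31.4912000) = 7.4784214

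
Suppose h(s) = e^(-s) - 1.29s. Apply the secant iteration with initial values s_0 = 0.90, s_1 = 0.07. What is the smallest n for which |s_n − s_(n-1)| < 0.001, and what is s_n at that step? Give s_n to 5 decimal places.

n = 5, s_n = 0.47978

h(0.90) = -0.7544303, h(0.07) = 0.8420938
s_2 = 0.0700000 − 0.8420938·(-0.8300000)/(1.5965242) = 0.5077872;  |Δ| = 0.4377872
h(0.5077872) = -0.0532197
s_3 = 0.5077872 − (-0.0532197)·(0.4377872)/(-0.8953135) = 0.4817640;  |Δ| = 0.0260232
h(0.4817640) = -0.0037828
s_4 = 0.4817640 − (-0.0037828)·(-0.0260232)/(0.0494369) = 0.4797728;  |Δ| = 0.0019912
h(0.4797728) = 0.0000171
s_5 = 0.4797728 − 0.0000171·(-0.0019912)/(0.0037999) = 0.4797818;  |Δ| = 0.0000090
|s_5 − s_4| = 0.0000090 < 0.001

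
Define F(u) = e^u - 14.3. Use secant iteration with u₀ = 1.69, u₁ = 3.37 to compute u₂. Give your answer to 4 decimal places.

2.3206

F(1.69) = -8.880519, F(3.37) = 14.778527
u₂ = 3.370000 − 14.778527·(3.370000 − 1.690000) / (14.778527 − (-8.880519)) = 3.370000 − (24.827925)/(23.659046) = 2.320595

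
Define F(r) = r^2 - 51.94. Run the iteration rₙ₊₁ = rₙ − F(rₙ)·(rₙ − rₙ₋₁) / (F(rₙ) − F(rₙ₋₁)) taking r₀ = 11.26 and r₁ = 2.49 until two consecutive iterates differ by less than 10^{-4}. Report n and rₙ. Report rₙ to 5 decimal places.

F(11.26) = 74.8476000, F(2.49) = -45.7399000
r₂ = 2.4900000 − (-45.7399000)·(-8.7700000)/(-120.5875000) = 5.8165382;  |Δ| = 3.3265382
F(5.8165382) = -18.1078836
r₃ = 5.8165382 − (-18.1078836)·(3.3265382)/(27.6320164) = 7.9964937;  |Δ| = 2.1799555
F(7.9964937) = 12.0039112
r₄ = 7.9964937 − 12.0039112·(2.1799555)/(30.1117948) = 7.1274657;  |Δ| = 0.8690280
F(7.1274657) = -1.1392327
r₅ = 7.1274657 − (-1.1392327)·(-0.8690280)/(-13.1431439) = 7.2027921;  |Δ| = 0.0753264
F(7.2027921) = -0.0597866
r₆ = 7.2027921 − (-0.0597866)·(0.0753264)/(1.0794460) = 7.2069641;  |Δ| = 0.0041721
F(7.2069641) = 0.0003317
r₇ = 7.2069641 − 0.0003317·(0.0041721)/(0.0601183) = 7.2069411;  |Δ| = 0.0000230
|r₇ − r₆| = 0.0000230 < 10^{-4}

n = 7, rₙ = 7.20694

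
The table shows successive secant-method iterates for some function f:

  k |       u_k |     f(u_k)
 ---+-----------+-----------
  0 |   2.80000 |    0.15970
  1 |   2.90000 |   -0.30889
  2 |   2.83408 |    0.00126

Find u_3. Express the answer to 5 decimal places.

u_3 = 2.83408 − 0.00126·(2.83408 − 2.90000) / (0.00126 − (-0.30889))
   = 2.83408 − (-0.0000831)/(0.3101500) = 2.8343478

2.83435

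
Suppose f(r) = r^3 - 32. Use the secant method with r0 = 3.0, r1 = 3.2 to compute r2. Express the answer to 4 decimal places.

3.1734

f(3.0) = -5.000000, f(3.2) = 0.768000
r2 = 3.200000 − 0.768000·(3.200000 − 3.000000) / (0.768000 − (-5.000000)) = 3.200000 − (0.153600)/(5.768000) = 3.173370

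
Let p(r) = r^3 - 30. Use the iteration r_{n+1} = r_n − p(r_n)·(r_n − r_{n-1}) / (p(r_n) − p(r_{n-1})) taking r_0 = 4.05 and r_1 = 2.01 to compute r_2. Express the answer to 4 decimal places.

2.7755

p(4.05) = 36.430125, p(2.01) = -21.879399
r_2 = 2.010000 − (-21.879399)·(2.010000 − 4.050000) / (-21.879399 − 36.430125) = 2.010000 − (44.633974)/(-58.309524) = 2.775466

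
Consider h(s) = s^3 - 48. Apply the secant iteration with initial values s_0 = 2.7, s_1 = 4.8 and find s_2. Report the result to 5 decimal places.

3.35412

h(2.7) = -28.3170000, h(4.8) = 62.5920000
s_2 = 4.8000000 − 62.5920000·(4.8000000 − 2.7000000) / (62.5920000 − (-28.3170000)) = 4.8000000 − (131.4432000)/(90.9090000) = 3.3541234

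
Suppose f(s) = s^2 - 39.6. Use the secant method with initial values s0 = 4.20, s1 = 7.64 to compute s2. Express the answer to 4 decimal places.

f(4.20) = -21.960000, f(7.64) = 18.769600
s2 = 7.640000 − 18.769600·(7.640000 − 4.200000) / (18.769600 − (-21.960000)) = 7.640000 − (64.567424)/(40.729600) = 6.054730

6.0547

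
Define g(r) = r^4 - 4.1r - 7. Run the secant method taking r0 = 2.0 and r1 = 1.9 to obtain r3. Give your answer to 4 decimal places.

g(2.0) = 0.800000, g(1.9) = -1.757900
r2 = 1.900000 − (-1.757900)·(1.900000 − 2.000000) / (-1.757900 − 0.800000) = 1.900000 − (0.175790)/(-2.557900) = 1.968724
g(1.968724) = -0.049359
r3 = 1.968724 − (-0.049359)·(1.968724 − 1.900000) / (-0.049359 − (-1.757900)) = 1.968724 − (-0.003392)/(1.708541) = 1.970710

1.9707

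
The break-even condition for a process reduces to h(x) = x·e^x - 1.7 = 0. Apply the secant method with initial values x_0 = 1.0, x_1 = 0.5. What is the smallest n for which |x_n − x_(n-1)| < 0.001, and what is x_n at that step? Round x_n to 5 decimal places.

h(1.0) = 1.0182818, h(0.5) = -0.8756394
x_2 = 0.5000000 − (-0.8756394)·(-0.5000000)/(-1.8939212) = 0.7311710;  |Δ| = 0.2311710
h(0.7311710) = -0.1809835
x_3 = 0.7311710 − (-0.1809835)·(0.2311710)/(0.6946559) = 0.7913996;  |Δ| = 0.0602286
h(0.7913996) = 0.0462093
x_4 = 0.7913996 − 0.0462093·(0.0602286)/(0.2271927) = 0.7791496;  |Δ| = 0.0122500
h(0.7791496) = -0.0017517
x_5 = 0.7791496 − (-0.0017517)·(-0.0122500)/(-0.0479610) = 0.7795970;  |Δ| = 0.0004474
|x_5 − x_4| = 0.0004474 < 0.001

n = 5, x_n = 0.77960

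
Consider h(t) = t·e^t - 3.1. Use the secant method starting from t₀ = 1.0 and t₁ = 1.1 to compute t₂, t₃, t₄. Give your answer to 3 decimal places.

h(1.0) = -0.38172, h(1.1) = 0.20458
t₂ = 1.10000 − 0.20458·(1.10000 − 1.00000) / (0.20458 − (-0.38172)) = 1.10000 − (0.02046)/(0.58630) = 1.06511
h(1.06511) = -0.00997
t₃ = 1.06511 − (-0.00997)·(1.06511 − 1.10000) / (-0.00997 − 0.20458) = 1.06511 − (0.00035)/(-0.21455) = 1.06673
h(1.06673) = -0.00024
t₄ = 1.06673 − (-0.00024)·(1.06673 − 1.06511) / (-0.00024 − (-0.00997)) = 1.06673 − (0.00000)/(0.00973) = 1.06677

1.065, 1.067, 1.067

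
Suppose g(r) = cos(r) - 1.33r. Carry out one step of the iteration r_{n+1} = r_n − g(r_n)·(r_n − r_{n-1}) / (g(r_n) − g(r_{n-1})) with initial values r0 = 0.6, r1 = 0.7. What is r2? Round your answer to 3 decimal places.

0.614

g(0.6) = 0.02734, g(0.7) = -0.16616
r2 = 0.70000 − (-0.16616)·(0.70000 − 0.60000) / (-0.16616 − 0.02734) = 0.70000 − (-0.01662)/(-0.19349) = 0.61413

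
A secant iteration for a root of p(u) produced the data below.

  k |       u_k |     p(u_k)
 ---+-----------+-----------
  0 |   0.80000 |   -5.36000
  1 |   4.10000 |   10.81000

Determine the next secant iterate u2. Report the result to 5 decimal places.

1.89388

u2 = 4.10000 − 10.81000·(4.10000 − 0.80000) / (10.81000 − (-5.36000))
   = 4.10000 − (35.6730000)/(16.1700000) = 1.8938776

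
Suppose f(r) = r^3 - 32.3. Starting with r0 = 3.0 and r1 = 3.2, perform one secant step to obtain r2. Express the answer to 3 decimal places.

3.184

f(3.0) = -5.30000, f(3.2) = 0.46800
r2 = 3.20000 − 0.46800·(3.20000 − 3.00000) / (0.46800 − (-5.30000)) = 3.20000 − (0.09360)/(5.76800) = 3.18377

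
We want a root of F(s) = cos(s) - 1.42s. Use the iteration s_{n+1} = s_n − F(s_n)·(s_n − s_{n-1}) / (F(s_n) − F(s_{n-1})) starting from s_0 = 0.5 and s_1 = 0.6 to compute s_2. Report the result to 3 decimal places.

F(0.5) = 0.16758, F(0.6) = -0.02666
s_2 = 0.60000 − (-0.02666)·(0.60000 − 0.50000) / (-0.02666 − 0.16758) = 0.60000 − (-0.00267)/(-0.19425) = 0.58627

0.586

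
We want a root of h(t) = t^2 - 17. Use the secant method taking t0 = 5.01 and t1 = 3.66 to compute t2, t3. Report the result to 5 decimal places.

4.07573, 4.12594

h(5.01) = 8.1001000, h(3.66) = -3.6044000
t2 = 3.6600000 − (-3.6044000)·(3.6600000 − 5.0100000) / (-3.6044000 − 8.1001000) = 3.6600000 − (4.8659400)/(-11.7045000) = 4.0757324
h(4.0757324) = -0.3884053
t3 = 4.0757324 − (-0.3884053)·(4.0757324 − 3.6600000) / (-0.3884053 − (-3.6044000)) = 4.0757324 − (-0.1614727)/(3.2159947) = 4.1259417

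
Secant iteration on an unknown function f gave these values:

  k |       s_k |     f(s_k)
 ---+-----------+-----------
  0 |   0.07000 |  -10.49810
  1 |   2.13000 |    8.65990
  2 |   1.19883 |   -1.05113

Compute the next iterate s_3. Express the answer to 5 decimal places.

1.29962

s_3 = 1.19883 − (-1.05113)·(1.19883 − 2.13000) / (-1.05113 − 8.65990)
   = 1.19883 − (0.9787807)/(-9.7110300) = 1.2996206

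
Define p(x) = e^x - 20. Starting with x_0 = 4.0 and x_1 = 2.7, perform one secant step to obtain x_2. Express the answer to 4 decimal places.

p(4.0) = 34.598150, p(2.7) = -5.120268
x_2 = 2.700000 − (-5.120268)·(2.700000 − 4.000000) / (-5.120268 − 34.598150) = 2.700000 − (6.656349)/(-39.718418) = 2.867588

2.8676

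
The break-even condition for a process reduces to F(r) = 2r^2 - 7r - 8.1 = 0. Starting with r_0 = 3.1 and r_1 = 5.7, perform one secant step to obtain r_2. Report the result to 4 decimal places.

4.0981

F(3.1) = -10.580000, F(5.7) = 16.980000
r_2 = 5.700000 − 16.980000·(5.700000 − 3.100000) / (16.980000 − (-10.580000)) = 5.700000 − (44.148000)/(27.560000) = 4.098113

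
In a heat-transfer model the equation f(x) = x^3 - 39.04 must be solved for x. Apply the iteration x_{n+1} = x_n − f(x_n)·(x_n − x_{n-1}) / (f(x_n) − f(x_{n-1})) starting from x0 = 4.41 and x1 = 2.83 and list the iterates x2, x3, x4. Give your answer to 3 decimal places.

3.240, 3.422, 3.391

f(4.41) = 46.72612, f(2.83) = -16.37481
x2 = 2.83000 − (-16.37481)·(2.83000 − 4.41000) / (-16.37481 − 46.72612) = 2.83000 − (25.87220)/(-63.10093) = 3.24001
f(3.24001) = -5.02737
x3 = 3.24001 − (-5.02737)·(3.24001 − 2.83000) / (-5.02737 − (-16.37481)) = 3.24001 − (-2.06129)/(11.34745) = 3.42166
f(3.42166) = 1.02014
x4 = 3.42166 − 1.02014·(3.42166 − 3.24001) / (1.02014 − (-5.02737)) = 3.42166 − (0.18531)/(6.04750) = 3.39102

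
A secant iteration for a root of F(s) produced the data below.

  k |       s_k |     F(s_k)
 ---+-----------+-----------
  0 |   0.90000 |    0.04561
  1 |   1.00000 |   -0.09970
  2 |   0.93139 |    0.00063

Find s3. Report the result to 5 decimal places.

0.93182

s3 = 0.93139 − 0.00063·(0.93139 − 1.00000) / (0.00063 − (-0.09970))
   = 0.93139 − (-0.0000432)/(0.1003300) = 0.9318208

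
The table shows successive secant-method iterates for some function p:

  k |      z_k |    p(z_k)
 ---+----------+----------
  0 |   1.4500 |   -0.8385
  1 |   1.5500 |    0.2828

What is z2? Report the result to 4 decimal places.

1.5248

z2 = 1.5500 − 0.2828·(1.5500 − 1.4500) / (0.2828 − (-0.8385))
   = 1.5500 − (0.028280)/(1.121300) = 1.524779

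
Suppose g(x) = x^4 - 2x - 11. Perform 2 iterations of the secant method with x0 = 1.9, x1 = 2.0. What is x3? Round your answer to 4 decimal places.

g(1.9) = -1.767900, g(2.0) = 1.000000
x2 = 2.000000 − 1.000000·(2.000000 − 1.900000) / (1.000000 − (-1.767900)) = 2.000000 − (0.100000)/(2.767900) = 1.963872
g(1.963872) = -0.052903
x3 = 1.963872 − (-0.052903)·(1.963872 − 2.000000) / (-0.052903 − 1.000000) = 1.963872 − (0.001911)/(-1.052903) = 1.965687

1.9657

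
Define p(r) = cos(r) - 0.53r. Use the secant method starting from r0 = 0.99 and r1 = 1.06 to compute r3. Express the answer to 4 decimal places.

p(0.99) = 0.023990, p(1.06) = -0.072928
r2 = 1.060000 − (-0.072928)·(1.060000 − 0.990000) / (-0.072928 − 0.023990) = 1.060000 − (-0.005105)/(-0.096918) = 1.007327
p(1.007327) = 0.000239
r3 = 1.007327 − 0.000239·(1.007327 − 1.060000) / (0.000239 − (-0.072928)) = 1.007327 − (-0.000013)/(0.073167) = 1.007499

1.0075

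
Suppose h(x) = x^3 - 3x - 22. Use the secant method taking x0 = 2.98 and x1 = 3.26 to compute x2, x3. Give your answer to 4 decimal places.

3.1507, 3.1570

h(2.98) = -4.476408, h(3.26) = 2.865976
x2 = 3.260000 − 2.865976·(3.260000 − 2.980000) / (2.865976 − (-4.476408)) = 3.260000 − (0.802473)/(7.342384) = 3.150707
h(3.150707) = -0.175203
x3 = 3.150707 − (-0.175203)·(3.150707 − 3.260000) / (-0.175203 − 2.865976) = 3.150707 − (0.019149)/(-3.041179) = 3.157003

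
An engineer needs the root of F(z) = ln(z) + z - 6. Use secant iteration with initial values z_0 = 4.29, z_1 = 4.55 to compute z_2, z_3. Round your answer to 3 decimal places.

4.497, 4.497

F(4.29) = -0.25371, F(4.55) = 0.06513
z_2 = 4.55000 − 0.06513·(4.55000 − 4.29000) / (0.06513 − (-0.25371)) = 4.55000 − (0.01693)/(0.31884) = 4.49689
F(4.49689) = 0.00028
z_3 = 4.49689 − 0.00028·(4.49689 − 4.55000) / (0.00028 − 0.06513) = 4.49689 − (-0.00001)/(-0.06485) = 4.49666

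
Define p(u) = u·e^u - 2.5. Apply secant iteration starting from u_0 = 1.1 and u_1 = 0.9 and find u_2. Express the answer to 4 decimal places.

p(1.1) = 0.804583, p(0.9) = -0.286357
u_2 = 0.900000 − (-0.286357)·(0.900000 − 1.100000) / (-0.286357 − 0.804583) = 0.900000 − (0.057271)/(-1.090940) = 0.952497

0.9525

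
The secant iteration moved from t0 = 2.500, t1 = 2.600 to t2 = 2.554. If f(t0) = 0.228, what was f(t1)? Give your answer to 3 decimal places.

The secant line through (2.500, 0.228) and (2.600, f(t1)) crosses zero at t2 = 2.554.
So (2.500, 0.228), (2.600, f(t1)), (2.554, 0) are collinear:
f(t1) = 0.228 · (2.600 − 2.554) / (2.500 − 2.554) = 0.228 · (0.04600)/(-0.05400) = -0.19422

-0.194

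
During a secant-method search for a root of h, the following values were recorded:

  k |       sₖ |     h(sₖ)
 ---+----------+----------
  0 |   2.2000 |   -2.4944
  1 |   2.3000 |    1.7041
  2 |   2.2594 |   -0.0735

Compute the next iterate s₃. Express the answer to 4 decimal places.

s₃ = 2.2594 − (-0.0735)·(2.2594 − 2.3000) / (-0.0735 − 1.7041)
   = 2.2594 − (0.002984)/(-1.777600) = 2.261079

2.2611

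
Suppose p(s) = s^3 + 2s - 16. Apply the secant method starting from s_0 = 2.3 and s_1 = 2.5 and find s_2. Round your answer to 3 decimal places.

p(2.3) = 0.76700, p(2.5) = 4.62500
s_2 = 2.50000 − 4.62500·(2.50000 − 2.30000) / (4.62500 − 0.76700) = 2.50000 − (0.92500)/(3.85800) = 2.26024

2.260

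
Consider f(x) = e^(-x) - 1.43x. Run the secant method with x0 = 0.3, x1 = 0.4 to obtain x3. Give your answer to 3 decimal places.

f(0.3) = 0.31182, f(0.4) = 0.09832
x2 = 0.40000 − 0.09832·(0.40000 − 0.30000) / (0.09832 − 0.31182) = 0.40000 − (0.00983)/(-0.21350) = 0.44605
f(0.44605) = 0.00230
x3 = 0.44605 − 0.00230·(0.44605 − 0.40000) / (0.00230 − 0.09832) = 0.44605 − (0.00011)/(-0.09602) = 0.44715

0.447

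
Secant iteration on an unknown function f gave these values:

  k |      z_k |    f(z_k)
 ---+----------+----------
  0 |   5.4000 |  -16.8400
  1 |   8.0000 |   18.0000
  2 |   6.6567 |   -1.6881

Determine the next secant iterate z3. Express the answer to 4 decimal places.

6.7719

z3 = 6.6567 − (-1.6881)·(6.6567 − 8.0000) / (-1.6881 − 18.0000)
   = 6.6567 − (2.267625)/(-19.688100) = 6.771877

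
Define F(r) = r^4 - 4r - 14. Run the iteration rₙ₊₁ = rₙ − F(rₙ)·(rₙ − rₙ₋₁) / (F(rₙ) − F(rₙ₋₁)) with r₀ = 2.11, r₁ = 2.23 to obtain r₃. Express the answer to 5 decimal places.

F(2.11) = -2.6188056, F(2.23) = 1.8097344
r₂ = 2.2300000 − 1.8097344·(2.2300000 − 2.1100000) / (1.8097344 − (-2.6188056)) = 2.2300000 − (0.2171681)/(4.4285400) = 2.1809617
F(2.1809617) = -0.0986614
r₃ = 2.1809617 − (-0.0986614)·(2.1809617 − 2.2300000) / (-0.0986614 − 1.8097344) = 2.1809617 − (0.0048382)/(-1.9083958) = 2.1834969

2.18350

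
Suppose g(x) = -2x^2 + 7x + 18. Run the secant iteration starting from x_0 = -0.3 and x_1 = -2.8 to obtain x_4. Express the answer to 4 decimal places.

g(-0.3) = 15.720000, g(-2.8) = -17.280000
x_2 = -2.800000 − (-17.280000)·(-2.800000 − (-0.300000)) / (-17.280000 − 15.720000) = -2.800000 − (43.200000)/(-33.000000) = -1.490909
g(-1.490909) = 3.118017
x_3 = -1.490909 − 3.118017·(-1.490909 − (-2.800000)) / (3.118017 − (-17.280000)) = -1.490909 − (4.081767)/(20.398017) = -1.691015
g(-1.691015) = 0.443829
x_4 = -1.691015 − 0.443829·(-1.691015 − (-1.490909)) / (0.443829 − 3.118017) = -1.691015 − (-0.088813)/(-2.674187) = -1.724226

-1.7242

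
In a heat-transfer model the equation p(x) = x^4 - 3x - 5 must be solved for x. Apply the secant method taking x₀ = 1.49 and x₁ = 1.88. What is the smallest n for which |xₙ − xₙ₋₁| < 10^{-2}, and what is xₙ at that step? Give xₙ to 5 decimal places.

n = 4, xₙ = 1.79524

p(1.49) = -4.5411560, p(1.88) = 1.8519834
x₂ = 1.8800000 − 1.8519834·(0.3900000)/(6.3931393) = 1.7670237;  |Δ| = 0.1129763
p(1.7670237) = -0.5518603
x₃ = 1.7670237 − (-0.5518603)·(-0.1129763)/(-2.4038437) = 1.7929601;  |Δ| = 0.0259364
p(1.7929601) = -0.0445461
x₄ = 1.7929601 − (-0.0445461)·(0.0259364)/(0.5073142) = 1.7952375;  |Δ| = 0.0022774
|x₄ − x₃| = 0.0022774 < 10^{-2}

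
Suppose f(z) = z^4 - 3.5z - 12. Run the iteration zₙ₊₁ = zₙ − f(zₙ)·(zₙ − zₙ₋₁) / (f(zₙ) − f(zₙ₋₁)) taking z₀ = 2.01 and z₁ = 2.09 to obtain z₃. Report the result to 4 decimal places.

f(2.01) = -2.712592, f(2.09) = -0.234702
z₂ = 2.090000 − (-0.234702)·(2.090000 − 2.010000) / (-0.234702 − (-2.712592)) = 2.090000 − (-0.018776)/(2.477890) = 2.097577
f(2.097577) = 0.016995
z₃ = 2.097577 − 0.016995·(2.097577 − 2.090000) / (0.016995 − (-0.234702)) = 2.097577 − (0.000129)/(0.251697) = 2.097066

2.0971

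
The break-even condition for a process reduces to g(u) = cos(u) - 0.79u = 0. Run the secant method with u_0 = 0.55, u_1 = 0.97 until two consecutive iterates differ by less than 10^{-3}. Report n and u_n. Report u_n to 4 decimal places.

g(0.55) = 0.418025, g(0.97) = -0.201000
u_2 = 0.970000 − (-0.201000)·(0.420000)/(-0.619025) = 0.833624;  |Δ| = 0.136376
g(0.833624) = 0.013634
u_3 = 0.833624 − 0.013634·(-0.136376)/(0.214635) = 0.842287;  |Δ| = 0.008663
g(0.842287) = 0.000351
u_4 = 0.842287 − 0.000351·(0.008663)/(-0.013283) = 0.842516;  |Δ| = 0.000229
|u_4 − u_3| = 0.000229 < 10^{-3}

n = 4, u_n = 0.8425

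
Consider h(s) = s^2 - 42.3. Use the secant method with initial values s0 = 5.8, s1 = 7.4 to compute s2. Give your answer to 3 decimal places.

6.456

h(5.8) = -8.66000, h(7.4) = 12.46000
s2 = 7.40000 − 12.46000·(7.40000 − 5.80000) / (12.46000 − (-8.66000)) = 7.40000 − (19.93600)/(21.12000) = 6.45606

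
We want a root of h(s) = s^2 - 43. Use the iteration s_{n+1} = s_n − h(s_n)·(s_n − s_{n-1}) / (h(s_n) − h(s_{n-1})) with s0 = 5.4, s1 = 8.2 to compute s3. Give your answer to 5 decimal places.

6.54173

h(5.4) = -13.8400000, h(8.2) = 24.2400000
s2 = 8.2000000 − 24.2400000·(8.2000000 − 5.4000000) / (24.2400000 − (-13.8400000)) = 8.2000000 − (67.8720000)/(38.0800000) = 6.4176471
h(6.4176471) = -1.8138062
s3 = 6.4176471 − (-1.8138062)·(6.4176471 − 8.2000000) / (-1.8138062 − 24.2400000) = 6.4176471 − (3.2328429)/(-26.0538062) = 6.5417304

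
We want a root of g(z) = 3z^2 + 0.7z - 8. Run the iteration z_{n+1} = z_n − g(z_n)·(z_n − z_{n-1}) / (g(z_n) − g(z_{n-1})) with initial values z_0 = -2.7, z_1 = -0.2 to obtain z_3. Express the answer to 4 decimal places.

g(-2.7) = 11.980000, g(-0.2) = -8.020000
z_2 = -0.200000 − (-8.020000)·(-0.200000 − (-2.700000)) / (-8.020000 − 11.980000) = -0.200000 − (-20.050000)/(-20.000000) = -1.202500
g(-1.202500) = -4.503731
z_3 = -1.202500 − (-4.503731)·(-1.202500 − (-0.200000)) / (-4.503731 − (-8.020000)) = -1.202500 − (4.514991)/(3.516269) = -2.486529

-2.4865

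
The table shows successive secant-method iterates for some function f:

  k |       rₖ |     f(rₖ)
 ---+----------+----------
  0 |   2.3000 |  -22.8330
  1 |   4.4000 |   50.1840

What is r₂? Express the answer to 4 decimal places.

r₂ = 4.4000 − 50.1840·(4.4000 − 2.3000) / (50.1840 − (-22.8330))
   = 4.4000 − (105.386400)/(73.017000) = 2.956687

2.9567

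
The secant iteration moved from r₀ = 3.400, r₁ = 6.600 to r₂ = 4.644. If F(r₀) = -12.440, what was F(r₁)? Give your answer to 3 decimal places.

The secant line through (3.400, -12.440) and (6.600, F(r₁)) crosses zero at r₂ = 4.644.
So (3.400, -12.440), (6.600, F(r₁)), (4.644, 0) are collinear:
F(r₁) = -12.440 · (6.600 − 4.644) / (3.400 − 4.644) = -12.440 · (1.95600)/(-1.24400) = 19.56000

19.560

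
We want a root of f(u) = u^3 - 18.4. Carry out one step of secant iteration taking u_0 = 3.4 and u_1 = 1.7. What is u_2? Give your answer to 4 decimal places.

f(3.4) = 20.904000, f(1.7) = -13.487000
u_2 = 1.700000 − (-13.487000)·(1.700000 − 3.400000) / (-13.487000 − 20.904000) = 1.700000 − (22.927900)/(-34.391000) = 2.366683

2.3667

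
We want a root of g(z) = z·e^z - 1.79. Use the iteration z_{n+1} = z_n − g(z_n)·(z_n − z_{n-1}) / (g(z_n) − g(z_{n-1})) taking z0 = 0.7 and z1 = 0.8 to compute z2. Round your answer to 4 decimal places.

g(0.7) = -0.380373, g(0.8) = -0.009567
z2 = 0.800000 − (-0.009567)·(0.800000 − 0.700000) / (-0.009567 − (-0.380373)) = 0.800000 − (-0.000957)/(0.370806) = 0.802580

0.8026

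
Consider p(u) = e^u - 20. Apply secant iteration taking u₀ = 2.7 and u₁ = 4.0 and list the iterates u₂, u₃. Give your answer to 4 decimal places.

2.8676, 2.9412

p(2.7) = -5.120268, p(4.0) = 34.598150
u₂ = 4.000000 − 34.598150·(4.000000 − 2.700000) / (34.598150 − (-5.120268)) = 4.000000 − (44.977595)/(39.718418) = 2.867588
p(2.867588) = -2.405463
u₃ = 2.867588 − (-2.405463)·(2.867588 − 4.000000) / (-2.405463 − 34.598150) = 2.867588 − (2.723974)/(-37.003613) = 2.941202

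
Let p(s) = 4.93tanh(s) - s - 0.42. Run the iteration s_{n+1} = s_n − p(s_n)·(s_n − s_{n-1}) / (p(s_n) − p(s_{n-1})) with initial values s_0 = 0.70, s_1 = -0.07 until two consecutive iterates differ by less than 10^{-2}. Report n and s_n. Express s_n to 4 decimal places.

n = 4, s_n = 0.1074

p(0.70) = 1.859533, p(-0.07) = -0.694537
s_2 = -0.070000 − (-0.694537)·(-0.770000)/(-2.554071) = 0.139389;  |Δ| = 0.209389
p(0.139389) = 0.123382
s_3 = 0.139389 − 0.123382·(0.209389)/(0.817919) = 0.107803;  |Δ| = 0.031586
p(0.107803) = 0.001616
s_4 = 0.107803 − 0.001616·(-0.031586)/(-0.121766) = 0.107384;  |Δ| = 0.000419
|s_4 − s_3| = 0.000419 < 10^{-2}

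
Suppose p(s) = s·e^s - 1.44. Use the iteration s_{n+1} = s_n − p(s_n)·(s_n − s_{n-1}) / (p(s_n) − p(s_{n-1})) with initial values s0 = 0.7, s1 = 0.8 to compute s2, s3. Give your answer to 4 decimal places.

0.7082, 0.7088

p(0.7) = -0.030373, p(0.8) = 0.340433
s2 = 0.800000 − 0.340433·(0.800000 − 0.700000) / (0.340433 − (-0.030373)) = 0.800000 − (0.034043)/(0.370806) = 0.708191
p(0.708191) = -0.002149
s3 = 0.708191 − (-0.002149)·(0.708191 − 0.800000) / (-0.002149 − 0.340433) = 0.708191 − (0.000197)/(-0.342581) = 0.708767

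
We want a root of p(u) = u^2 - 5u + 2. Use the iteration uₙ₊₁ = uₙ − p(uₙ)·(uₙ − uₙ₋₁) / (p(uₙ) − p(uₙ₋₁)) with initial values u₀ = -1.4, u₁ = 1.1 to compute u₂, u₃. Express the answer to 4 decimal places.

0.6679, 0.3915

p(-1.4) = 10.960000, p(1.1) = -2.290000
u₂ = 1.100000 − (-2.290000)·(1.100000 − (-1.400000)) / (-2.290000 − 10.960000) = 1.100000 − (-5.725000)/(-13.250000) = 0.667925
p(0.667925) = -0.893499
u₃ = 0.667925 − (-0.893499)·(0.667925 − 1.100000) / (-0.893499 − (-2.290000)) = 0.667925 − (0.386059)/(1.396501) = 0.391477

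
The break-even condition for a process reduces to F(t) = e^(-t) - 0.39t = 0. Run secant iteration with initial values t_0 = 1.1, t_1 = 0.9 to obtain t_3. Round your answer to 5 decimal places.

F(1.1) = -0.0961289, F(0.9) = 0.0555697
t_2 = 0.9000000 − 0.0555697·(0.9000000 − 1.1000000) / (0.0555697 − (-0.0961289)) = 0.9000000 − (-0.0111139)/(0.1516986) = 0.9732633
F(0.9732633) = -0.0017247
t_3 = 0.9732633 − (-0.0017247)·(0.9732633 − 0.9000000) / (-0.0017247 − 0.0555697) = 0.9732633 − (-0.0001264)/(-0.0572943) = 0.9710579

0.97106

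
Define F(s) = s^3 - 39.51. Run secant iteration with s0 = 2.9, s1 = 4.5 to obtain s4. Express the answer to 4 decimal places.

3.4076

F(2.9) = -15.121000, F(4.5) = 51.615000
s2 = 4.500000 − 51.615000·(4.500000 − 2.900000) / (51.615000 − (-15.121000)) = 4.500000 − (82.584000)/(66.736000) = 3.262527
F(3.262527) = -4.783395
s3 = 3.262527 − (-4.783395)·(3.262527 − 4.500000) / (-4.783395 − 51.615000) = 3.262527 − (5.919322)/(-56.398395) = 3.367482
F(3.367482) = -1.322957
s4 = 3.367482 − (-1.322957)·(3.367482 − 3.262527) / (-1.322957 − (-4.783395)) = 3.367482 − (-0.138852)/(3.460438) = 3.407608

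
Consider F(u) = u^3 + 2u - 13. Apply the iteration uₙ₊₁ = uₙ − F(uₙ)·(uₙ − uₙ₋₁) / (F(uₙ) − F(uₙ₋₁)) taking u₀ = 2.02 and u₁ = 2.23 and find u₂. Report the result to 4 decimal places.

2.0661

F(2.02) = -0.717592, F(2.23) = 2.549567
u₂ = 2.230000 − 2.549567·(2.230000 − 2.020000) / (2.549567 − (-0.717592)) = 2.230000 − (0.535409)/(3.267159) = 2.066124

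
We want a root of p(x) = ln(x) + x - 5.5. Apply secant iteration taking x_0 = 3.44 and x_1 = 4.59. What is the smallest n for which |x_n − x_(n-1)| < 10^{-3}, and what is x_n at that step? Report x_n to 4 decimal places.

n = 4, x_n = 4.0912

p(3.44) = -0.824529, p(4.59) = 0.613880
x_2 = 4.590000 − 0.613880·(1.150000)/(1.438409) = 4.099206;  |Δ| = 0.490794
p(4.099206) = 0.010000
x_3 = 4.099206 − 0.010000·(-0.490794)/(-0.603881) = 4.091079;  |Δ| = 0.008127
p(4.091079) = -0.000112
x_4 = 4.091079 − (-0.000112)·(-0.008127)/(-0.010111) = 4.091169;  |Δ| = 0.000090
|x_4 − x_3| = 0.000090 < 10^{-3}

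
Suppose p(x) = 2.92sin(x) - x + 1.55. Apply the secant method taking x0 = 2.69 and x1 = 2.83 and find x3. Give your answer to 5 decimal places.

p(2.69) = 0.1342853, p(2.83) = -0.3848010
x2 = 2.8300000 − (-0.3848010)·(2.8300000 − 2.6900000) / (-0.3848010 − 0.1342853) = 2.8300000 − (-0.0538721)/(-0.5190864) = 2.7262174
p(2.7262174) = 0.0020999
x3 = 2.7262174 − 0.0020999·(2.7262174 − 2.8300000) / (0.0020999 − (-0.3848010)) = 2.7262174 − (-0.0002179)/(0.3869010) = 2.7267807

2.72678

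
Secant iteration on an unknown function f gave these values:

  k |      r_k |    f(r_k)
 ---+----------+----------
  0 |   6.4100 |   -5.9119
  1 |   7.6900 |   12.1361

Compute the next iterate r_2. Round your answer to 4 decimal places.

r_2 = 7.6900 − 12.1361·(7.6900 − 6.4100) / (12.1361 − (-5.9119))
   = 7.6900 − (15.534208)/(18.048000) = 6.829284

6.8293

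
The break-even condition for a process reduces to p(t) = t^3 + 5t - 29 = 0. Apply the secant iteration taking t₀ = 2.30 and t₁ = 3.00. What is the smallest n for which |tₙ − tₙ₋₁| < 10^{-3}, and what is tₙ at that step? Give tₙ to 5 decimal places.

p(2.30) = -5.3330000, p(3.00) = 13.0000000
t₂ = 3.0000000 − 13.0000000·(0.7000000)/(18.3330000) = 2.5036273;  |Δ| = 0.4963727
p(2.5036273) = -0.7887520
t₃ = 2.5036273 − (-0.7887520)·(-0.4963727)/(-13.7887520) = 2.5320211;  |Δ| = 0.0283938
p(2.5320211) = -0.1067752
t₄ = 2.5320211 − (-0.1067752)·(0.0283938)/(0.6819767) = 2.5364667;  |Δ| = 0.0044455
p(2.5364667) = 0.0011054
t₅ = 2.5364667 − 0.0011054·(0.0044455)/(0.1078807) = 2.5364211;  |Δ| = 0.0000456
|t₅ − t₄| = 0.0000456 < 10^{-3}

n = 5, tₙ = 2.53642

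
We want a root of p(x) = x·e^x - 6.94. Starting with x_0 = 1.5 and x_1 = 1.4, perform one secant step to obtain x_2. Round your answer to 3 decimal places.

1.521

p(1.5) = -0.21747, p(1.4) = -1.26272
x_2 = 1.40000 − (-1.26272)·(1.40000 − 1.50000) / (-1.26272 − (-0.21747)) = 1.40000 − (0.12627)/(-1.04525) = 1.52081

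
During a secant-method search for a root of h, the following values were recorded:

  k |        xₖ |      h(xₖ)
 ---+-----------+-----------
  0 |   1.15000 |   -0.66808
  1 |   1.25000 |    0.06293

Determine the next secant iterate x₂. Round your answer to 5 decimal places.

1.24139

x₂ = 1.25000 − 0.06293·(1.25000 − 1.15000) / (0.06293 − (-0.66808))
   = 1.25000 − (0.0062930)/(0.7310100) = 1.2413914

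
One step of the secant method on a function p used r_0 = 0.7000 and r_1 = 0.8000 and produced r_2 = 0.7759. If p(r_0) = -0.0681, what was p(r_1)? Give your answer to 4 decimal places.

The secant line through (0.7000, -0.0681) and (0.8000, p(r_1)) crosses zero at r_2 = 0.7759.
So (0.7000, -0.0681), (0.8000, p(r_1)), (0.7759, 0) are collinear:
p(r_1) = -0.0681 · (0.8000 − 0.7759) / (0.7000 − 0.7759) = -0.0681 · (0.024100)/(-0.075900) = 0.021623

0.0216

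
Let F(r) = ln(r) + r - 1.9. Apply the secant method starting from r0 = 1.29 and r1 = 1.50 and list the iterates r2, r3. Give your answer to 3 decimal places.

1.497, 1.497

F(1.29) = -0.35536, F(1.50) = 0.00547
r2 = 1.50000 − 0.00547·(1.50000 − 1.29000) / (0.00547 − (-0.35536)) = 1.50000 − (0.00115)/(0.36082) = 1.49682
F(1.49682) = 0.00016
r3 = 1.49682 − 0.00016·(1.49682 − 1.50000) / (0.00016 − 0.00547) = 1.49682 − (0.00000)/(-0.00530) = 1.49672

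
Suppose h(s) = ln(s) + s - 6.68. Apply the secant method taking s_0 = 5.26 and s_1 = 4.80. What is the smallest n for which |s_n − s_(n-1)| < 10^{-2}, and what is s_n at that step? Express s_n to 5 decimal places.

h(5.26) = 0.2401310, h(4.80) = -0.3113841
s_2 = 4.8000000 − (-0.3113841)·(-0.4600000)/(-0.5515151) = 5.0597149;  |Δ| = 0.2597149
h(5.0597149) = 0.0010250
s_3 = 5.0597149 − 0.0010250·(0.2597149)/(0.3124091) = 5.0588628;  |Δ| = 0.0008521
|s_3 − s_2| = 0.0008521 < 10^{-2}

n = 3, s_n = 5.05886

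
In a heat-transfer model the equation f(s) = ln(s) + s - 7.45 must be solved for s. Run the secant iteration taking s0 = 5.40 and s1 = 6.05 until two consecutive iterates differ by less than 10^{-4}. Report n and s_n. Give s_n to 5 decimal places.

f(5.40) = -0.3636010, f(6.05) = 0.4000583
s2 = 6.0500000 − 0.4000583·(0.6500000)/(0.7636593) = 5.7094844;  |Δ| = 0.3405156
f(5.7094844) = 0.0016132
s3 = 5.7094844 − 0.0016132·(-0.3405156)/(-0.3984451) = 5.7081058;  |Δ| = 0.0013786
f(5.7081058) = -0.0000070
s4 = 5.7081058 − (-0.0000070)·(-0.0013786)/(-0.0016201) = 5.7081117;  |Δ| = 0.0000059
|s4 − s3| = 0.0000059 < 10^{-4}

n = 4, s_n = 5.70811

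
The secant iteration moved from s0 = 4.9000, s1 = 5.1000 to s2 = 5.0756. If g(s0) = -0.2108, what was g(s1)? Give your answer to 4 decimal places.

The secant line through (4.9000, -0.2108) and (5.1000, g(s1)) crosses zero at s2 = 5.0756.
So (4.9000, -0.2108), (5.1000, g(s1)), (5.0756, 0) are collinear:
g(s1) = -0.2108 · (5.1000 − 5.0756) / (4.9000 − 5.0756) = -0.2108 · (0.024400)/(-0.175600) = 0.029291

0.0293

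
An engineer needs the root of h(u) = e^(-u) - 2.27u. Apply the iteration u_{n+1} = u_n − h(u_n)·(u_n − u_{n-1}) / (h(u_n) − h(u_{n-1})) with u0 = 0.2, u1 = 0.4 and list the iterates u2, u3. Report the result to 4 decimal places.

h(0.2) = 0.364731, h(0.4) = -0.237680
u2 = 0.400000 − (-0.237680)·(0.400000 − 0.200000) / (-0.237680 − 0.364731) = 0.400000 − (-0.047536)/(-0.602411) = 0.321090
h(0.321090) = -0.003518
u3 = 0.321090 − (-0.003518)·(0.321090 − 0.400000) / (-0.003518 − (-0.237680)) = 0.321090 − (0.000278)/(0.234162) = 0.319905

0.3211, 0.3199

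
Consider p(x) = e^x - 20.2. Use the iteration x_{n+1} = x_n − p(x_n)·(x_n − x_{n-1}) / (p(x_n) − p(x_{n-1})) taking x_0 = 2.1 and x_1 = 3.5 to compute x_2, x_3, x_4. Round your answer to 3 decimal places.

2.775, 2.952, 3.012

p(2.1) = -12.03383, p(3.5) = 12.91545
x_2 = 3.50000 − 12.91545·(3.50000 − 2.10000) / (12.91545 − (-12.03383)) = 3.50000 − (18.08163)/(24.94928) = 2.77526
p(2.77526) = -4.15713
x_3 = 2.77526 − (-4.15713)·(2.77526 − 3.50000) / (-4.15713 − 12.91545) = 2.77526 − (3.01282)/(-17.07258) = 2.95174
p(2.95174) = -1.06085
x_4 = 2.95174 − (-1.06085)·(2.95174 − 2.77526) / (-1.06085 − (-4.15713)) = 2.95174 − (-0.18721)/(3.09628) = 3.01220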